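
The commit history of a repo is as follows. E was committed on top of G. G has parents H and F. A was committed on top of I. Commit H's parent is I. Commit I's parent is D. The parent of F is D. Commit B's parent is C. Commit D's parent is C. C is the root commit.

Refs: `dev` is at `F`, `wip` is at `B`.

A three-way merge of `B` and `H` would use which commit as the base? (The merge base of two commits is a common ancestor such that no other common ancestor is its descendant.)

C

Ancestors of B: {B, C}.
Ancestors of H: {C, D, H, I}.
Common ancestors: {C}.
The only common ancestor is C, so it is the merge base.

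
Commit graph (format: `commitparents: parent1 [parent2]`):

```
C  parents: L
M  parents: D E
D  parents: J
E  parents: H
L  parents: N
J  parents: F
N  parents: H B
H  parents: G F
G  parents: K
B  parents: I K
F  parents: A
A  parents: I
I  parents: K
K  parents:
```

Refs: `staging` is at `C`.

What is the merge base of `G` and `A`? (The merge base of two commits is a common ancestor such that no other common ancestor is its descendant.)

K

Ancestors of G: {G, K}.
Ancestors of A: {A, I, K}.
Common ancestors: {K}.
The only common ancestor is K, so it is the merge base.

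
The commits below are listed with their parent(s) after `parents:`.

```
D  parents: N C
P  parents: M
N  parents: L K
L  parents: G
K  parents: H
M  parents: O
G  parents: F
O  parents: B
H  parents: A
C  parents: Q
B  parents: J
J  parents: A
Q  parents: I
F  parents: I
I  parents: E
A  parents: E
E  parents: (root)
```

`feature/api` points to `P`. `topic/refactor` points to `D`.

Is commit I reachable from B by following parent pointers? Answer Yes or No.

No

Ancestors of B: {A, B, E, J}.
I is not in that set, so it is not an ancestor of B.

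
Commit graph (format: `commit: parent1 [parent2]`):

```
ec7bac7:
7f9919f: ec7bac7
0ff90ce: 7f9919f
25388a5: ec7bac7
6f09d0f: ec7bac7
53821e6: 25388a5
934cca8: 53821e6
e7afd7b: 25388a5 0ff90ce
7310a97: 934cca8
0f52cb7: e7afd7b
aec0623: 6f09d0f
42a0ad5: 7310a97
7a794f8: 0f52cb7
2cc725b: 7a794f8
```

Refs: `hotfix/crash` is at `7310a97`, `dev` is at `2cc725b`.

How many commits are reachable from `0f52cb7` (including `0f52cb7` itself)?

Walking parent pointers from 0f52cb7: reachable set = {0f52cb7, 0ff90ce, 25388a5, 7f9919f, e7afd7b, ec7bac7}.
That is 6 commits.

6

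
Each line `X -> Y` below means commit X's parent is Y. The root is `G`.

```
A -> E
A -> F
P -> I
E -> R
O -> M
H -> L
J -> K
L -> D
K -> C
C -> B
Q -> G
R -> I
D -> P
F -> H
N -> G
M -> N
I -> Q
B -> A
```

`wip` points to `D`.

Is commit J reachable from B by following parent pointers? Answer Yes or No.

Ancestors of B: {A, B, D, E, F, G, H, I, L, P, Q, R}.
J is not in that set, so it is not an ancestor of B.

No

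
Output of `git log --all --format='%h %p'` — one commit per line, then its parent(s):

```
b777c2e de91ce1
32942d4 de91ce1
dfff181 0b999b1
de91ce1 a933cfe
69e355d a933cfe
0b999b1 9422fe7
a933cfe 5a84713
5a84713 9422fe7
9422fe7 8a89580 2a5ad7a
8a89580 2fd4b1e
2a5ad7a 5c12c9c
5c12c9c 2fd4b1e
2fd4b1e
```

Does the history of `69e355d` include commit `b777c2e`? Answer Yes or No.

No

Ancestors of 69e355d: {2a5ad7a, 2fd4b1e, 5a84713, 5c12c9c, 69e355d, 8a89580, 9422fe7, a933cfe}.
b777c2e is not in that set, so it is not an ancestor of 69e355d.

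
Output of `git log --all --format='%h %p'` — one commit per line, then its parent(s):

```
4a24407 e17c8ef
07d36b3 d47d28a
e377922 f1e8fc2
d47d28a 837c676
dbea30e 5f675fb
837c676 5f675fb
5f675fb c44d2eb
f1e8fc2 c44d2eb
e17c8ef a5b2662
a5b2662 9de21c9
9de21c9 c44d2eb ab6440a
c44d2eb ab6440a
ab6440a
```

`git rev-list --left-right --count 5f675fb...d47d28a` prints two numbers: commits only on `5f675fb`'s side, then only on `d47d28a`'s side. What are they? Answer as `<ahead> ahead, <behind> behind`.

Reachable from 5f675fb: {5f675fb, ab6440a, c44d2eb}.
Reachable from d47d28a: {5f675fb, 837c676, ab6440a, c44d2eb, d47d28a}.
Only in 5f675fb's history (ahead): {} — 0.
Only in d47d28a's history (behind): {837c676, d47d28a} — 2.

0 ahead, 2 behind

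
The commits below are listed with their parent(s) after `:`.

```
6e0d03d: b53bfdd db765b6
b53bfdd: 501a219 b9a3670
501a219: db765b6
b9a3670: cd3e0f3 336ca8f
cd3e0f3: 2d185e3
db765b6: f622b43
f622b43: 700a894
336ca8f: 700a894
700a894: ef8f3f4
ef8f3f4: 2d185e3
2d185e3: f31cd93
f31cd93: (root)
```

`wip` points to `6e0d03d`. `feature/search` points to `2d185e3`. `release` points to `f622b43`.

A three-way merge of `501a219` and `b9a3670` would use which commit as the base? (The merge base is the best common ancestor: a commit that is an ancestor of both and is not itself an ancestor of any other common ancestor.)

700a894

Ancestors of 501a219: {2d185e3, 501a219, 700a894, db765b6, ef8f3f4, f31cd93, f622b43}.
Ancestors of b9a3670: {2d185e3, 336ca8f, 700a894, b9a3670, cd3e0f3, ef8f3f4, f31cd93}.
Common ancestors: {2d185e3, 700a894, ef8f3f4, f31cd93}.
Among these, 700a894 is not an ancestor of any other common ancestor — it is the merge base.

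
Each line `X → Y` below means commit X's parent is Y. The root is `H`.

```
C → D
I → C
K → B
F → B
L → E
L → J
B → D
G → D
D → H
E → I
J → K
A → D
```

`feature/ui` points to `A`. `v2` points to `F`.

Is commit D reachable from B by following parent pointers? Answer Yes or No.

Yes

Ancestors of B (commits reachable by following parents): {B, D, H}.
D is in that set, so it is an ancestor of B.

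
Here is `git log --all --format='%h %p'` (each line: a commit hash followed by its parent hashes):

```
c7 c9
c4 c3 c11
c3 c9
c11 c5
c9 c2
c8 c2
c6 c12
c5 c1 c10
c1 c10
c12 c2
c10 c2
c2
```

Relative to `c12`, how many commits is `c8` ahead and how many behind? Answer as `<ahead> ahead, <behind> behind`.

Reachable from c8: {c2, c8}.
Reachable from c12: {c12, c2}.
Only in c8's history (ahead): {c8} — 1.
Only in c12's history (behind): {c12} — 1.

1 ahead, 1 behind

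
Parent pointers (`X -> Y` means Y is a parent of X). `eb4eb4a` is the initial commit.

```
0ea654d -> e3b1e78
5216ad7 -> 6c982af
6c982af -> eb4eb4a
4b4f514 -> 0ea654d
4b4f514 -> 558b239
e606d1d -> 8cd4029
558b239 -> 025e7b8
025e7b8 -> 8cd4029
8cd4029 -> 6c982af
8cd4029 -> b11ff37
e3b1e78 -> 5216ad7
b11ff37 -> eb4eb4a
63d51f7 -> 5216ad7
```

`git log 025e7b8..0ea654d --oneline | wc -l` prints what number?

Reachable from 0ea654d: {0ea654d, 5216ad7, 6c982af, e3b1e78, eb4eb4a}.
Reachable from 025e7b8: {025e7b8, 6c982af, 8cd4029, b11ff37, eb4eb4a}.
In 0ea654d's history but not 025e7b8's: {0ea654d, 5216ad7, e3b1e78} — 3 commits.

3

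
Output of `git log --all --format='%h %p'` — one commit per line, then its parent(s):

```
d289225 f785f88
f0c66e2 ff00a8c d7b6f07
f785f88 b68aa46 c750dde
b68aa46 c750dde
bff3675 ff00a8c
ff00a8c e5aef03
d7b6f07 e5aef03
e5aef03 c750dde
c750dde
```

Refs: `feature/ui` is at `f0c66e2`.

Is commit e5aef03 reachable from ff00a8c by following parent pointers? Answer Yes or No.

Ancestors of ff00a8c (commits reachable by following parents): {c750dde, e5aef03, ff00a8c}.
e5aef03 is in that set, so it is an ancestor of ff00a8c.

Yes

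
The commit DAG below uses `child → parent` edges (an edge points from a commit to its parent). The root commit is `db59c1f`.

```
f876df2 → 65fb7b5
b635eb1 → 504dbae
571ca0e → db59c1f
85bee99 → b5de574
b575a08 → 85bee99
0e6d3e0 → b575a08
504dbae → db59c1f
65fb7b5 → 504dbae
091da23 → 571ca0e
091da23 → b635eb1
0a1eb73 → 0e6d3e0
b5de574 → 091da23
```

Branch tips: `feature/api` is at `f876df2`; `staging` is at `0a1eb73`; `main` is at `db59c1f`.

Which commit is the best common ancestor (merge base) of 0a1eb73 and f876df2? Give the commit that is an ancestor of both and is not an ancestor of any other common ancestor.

504dbae

Ancestors of 0a1eb73: {091da23, 0a1eb73, 0e6d3e0, 504dbae, 571ca0e, 85bee99, b575a08, b5de574, b635eb1, db59c1f}.
Ancestors of f876df2: {504dbae, 65fb7b5, db59c1f, f876df2}.
Common ancestors: {504dbae, db59c1f}.
Among these, 504dbae is not an ancestor of any other common ancestor — it is the merge base.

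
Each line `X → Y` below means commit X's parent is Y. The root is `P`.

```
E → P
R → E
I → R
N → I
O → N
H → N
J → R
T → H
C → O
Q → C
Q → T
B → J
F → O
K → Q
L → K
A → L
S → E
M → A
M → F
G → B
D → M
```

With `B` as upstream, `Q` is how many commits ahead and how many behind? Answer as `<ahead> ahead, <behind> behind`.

7 ahead, 2 behind

Reachable from Q: {C, E, H, I, N, O, P, Q, R, T}.
Reachable from B: {B, E, J, P, R}.
Only in Q's history (ahead): {C, H, I, N, O, Q, T} — 7.
Only in B's history (behind): {B, J} — 2.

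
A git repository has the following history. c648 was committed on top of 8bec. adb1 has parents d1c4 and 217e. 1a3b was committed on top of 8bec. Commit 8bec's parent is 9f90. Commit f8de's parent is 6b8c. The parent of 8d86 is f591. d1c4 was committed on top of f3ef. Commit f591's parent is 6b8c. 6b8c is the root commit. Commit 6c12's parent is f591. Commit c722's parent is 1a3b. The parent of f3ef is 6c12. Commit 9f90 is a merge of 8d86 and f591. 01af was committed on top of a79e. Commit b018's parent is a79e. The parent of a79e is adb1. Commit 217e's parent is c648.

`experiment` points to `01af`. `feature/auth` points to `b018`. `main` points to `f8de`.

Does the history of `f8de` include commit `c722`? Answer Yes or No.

No

Ancestors of f8de: {6b8c, f8de}.
c722 is not in that set, so it is not an ancestor of f8de.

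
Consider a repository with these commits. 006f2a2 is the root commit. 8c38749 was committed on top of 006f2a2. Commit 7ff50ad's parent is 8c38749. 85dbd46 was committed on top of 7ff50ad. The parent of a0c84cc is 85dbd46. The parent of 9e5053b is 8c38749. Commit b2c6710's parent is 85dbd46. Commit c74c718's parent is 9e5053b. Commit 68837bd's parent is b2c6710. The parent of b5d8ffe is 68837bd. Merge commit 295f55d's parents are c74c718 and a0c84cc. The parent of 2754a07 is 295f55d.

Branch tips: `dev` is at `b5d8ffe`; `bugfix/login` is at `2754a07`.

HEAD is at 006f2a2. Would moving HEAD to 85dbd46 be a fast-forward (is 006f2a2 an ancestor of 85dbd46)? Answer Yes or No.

A fast-forward from 006f2a2 to 85dbd46 is possible iff 006f2a2 is an ancestor of 85dbd46.
Ancestors of 85dbd46: {006f2a2, 7ff50ad, 85dbd46, 8c38749}.
006f2a2 is among them, so fast-forward is possible.

Yes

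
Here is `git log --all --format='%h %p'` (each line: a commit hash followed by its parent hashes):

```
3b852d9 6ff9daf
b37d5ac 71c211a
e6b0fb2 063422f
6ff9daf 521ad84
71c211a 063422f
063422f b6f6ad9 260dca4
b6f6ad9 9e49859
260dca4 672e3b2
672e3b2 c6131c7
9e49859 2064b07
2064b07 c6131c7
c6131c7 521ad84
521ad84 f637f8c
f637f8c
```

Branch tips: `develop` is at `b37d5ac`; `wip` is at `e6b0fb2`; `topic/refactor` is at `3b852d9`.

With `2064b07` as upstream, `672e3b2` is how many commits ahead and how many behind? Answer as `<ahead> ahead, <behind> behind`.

Reachable from 672e3b2: {521ad84, 672e3b2, c6131c7, f637f8c}.
Reachable from 2064b07: {2064b07, 521ad84, c6131c7, f637f8c}.
Only in 672e3b2's history (ahead): {672e3b2} — 1.
Only in 2064b07's history (behind): {2064b07} — 1.

1 ahead, 1 behind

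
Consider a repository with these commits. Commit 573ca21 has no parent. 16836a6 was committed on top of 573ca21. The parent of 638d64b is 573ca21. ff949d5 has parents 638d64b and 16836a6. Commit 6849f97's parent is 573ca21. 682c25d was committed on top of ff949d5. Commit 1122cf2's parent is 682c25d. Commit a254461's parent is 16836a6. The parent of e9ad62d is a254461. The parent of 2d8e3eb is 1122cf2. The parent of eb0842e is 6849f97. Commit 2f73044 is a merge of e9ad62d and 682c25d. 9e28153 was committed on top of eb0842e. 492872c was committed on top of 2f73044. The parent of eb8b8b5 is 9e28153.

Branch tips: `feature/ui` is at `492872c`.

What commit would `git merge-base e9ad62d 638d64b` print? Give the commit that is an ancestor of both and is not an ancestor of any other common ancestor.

573ca21

Ancestors of e9ad62d: {16836a6, 573ca21, a254461, e9ad62d}.
Ancestors of 638d64b: {573ca21, 638d64b}.
Common ancestors: {573ca21}.
The only common ancestor is 573ca21, so it is the merge base.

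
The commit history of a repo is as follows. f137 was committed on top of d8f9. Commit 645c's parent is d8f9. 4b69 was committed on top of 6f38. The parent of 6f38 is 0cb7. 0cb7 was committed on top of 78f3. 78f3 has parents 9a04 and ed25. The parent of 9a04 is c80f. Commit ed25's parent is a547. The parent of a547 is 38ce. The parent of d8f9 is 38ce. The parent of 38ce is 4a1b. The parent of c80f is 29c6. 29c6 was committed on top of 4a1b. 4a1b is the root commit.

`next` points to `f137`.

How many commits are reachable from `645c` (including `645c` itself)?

4

Walking parent pointers from 645c: reachable set = {38ce, 4a1b, 645c, d8f9}.
That is 4 commits.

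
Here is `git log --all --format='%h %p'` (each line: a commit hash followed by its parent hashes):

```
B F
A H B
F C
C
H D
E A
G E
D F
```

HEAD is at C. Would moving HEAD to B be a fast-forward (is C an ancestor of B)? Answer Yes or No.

A fast-forward from C to B is possible iff C is an ancestor of B.
Ancestors of B: {B, C, F}.
C is among them, so fast-forward is possible.

Yes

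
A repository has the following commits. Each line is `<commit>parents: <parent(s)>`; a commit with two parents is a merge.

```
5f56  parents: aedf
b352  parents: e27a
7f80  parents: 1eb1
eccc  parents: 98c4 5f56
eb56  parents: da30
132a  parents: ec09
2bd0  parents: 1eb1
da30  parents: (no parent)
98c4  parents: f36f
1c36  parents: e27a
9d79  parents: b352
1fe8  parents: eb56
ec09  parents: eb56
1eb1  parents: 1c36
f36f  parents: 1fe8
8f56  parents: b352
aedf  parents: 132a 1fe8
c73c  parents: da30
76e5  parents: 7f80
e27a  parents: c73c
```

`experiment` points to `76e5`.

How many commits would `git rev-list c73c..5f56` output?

6

Reachable from 5f56: {132a, 1fe8, 5f56, aedf, da30, eb56, ec09}.
Reachable from c73c: {c73c, da30}.
In 5f56's history but not c73c's: {132a, 1fe8, 5f56, aedf, eb56, ec09} — 6 commits.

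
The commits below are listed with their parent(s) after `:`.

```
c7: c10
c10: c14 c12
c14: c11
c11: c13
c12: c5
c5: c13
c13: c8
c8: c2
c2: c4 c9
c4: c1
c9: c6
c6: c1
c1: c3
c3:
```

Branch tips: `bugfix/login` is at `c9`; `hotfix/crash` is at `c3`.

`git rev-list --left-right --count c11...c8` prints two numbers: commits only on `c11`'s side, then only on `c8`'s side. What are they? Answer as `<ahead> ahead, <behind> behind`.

2 ahead, 0 behind

Reachable from c11: {c1, c11, c13, c2, c3, c4, c6, c8, c9}.
Reachable from c8: {c1, c2, c3, c4, c6, c8, c9}.
Only in c11's history (ahead): {c11, c13} — 2.
Only in c8's history (behind): {} — 0.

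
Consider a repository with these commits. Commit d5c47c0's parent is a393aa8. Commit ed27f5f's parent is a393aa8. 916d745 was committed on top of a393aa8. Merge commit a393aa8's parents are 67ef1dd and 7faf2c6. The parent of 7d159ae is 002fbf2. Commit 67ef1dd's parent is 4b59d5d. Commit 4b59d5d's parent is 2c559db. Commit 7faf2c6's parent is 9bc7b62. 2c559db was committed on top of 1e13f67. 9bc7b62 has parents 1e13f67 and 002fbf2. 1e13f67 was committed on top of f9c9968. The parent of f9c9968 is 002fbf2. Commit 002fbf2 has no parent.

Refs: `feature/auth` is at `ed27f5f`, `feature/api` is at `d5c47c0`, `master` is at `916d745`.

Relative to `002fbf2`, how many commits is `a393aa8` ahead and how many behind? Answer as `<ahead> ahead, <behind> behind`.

8 ahead, 0 behind

Reachable from a393aa8: {002fbf2, 1e13f67, 2c559db, 4b59d5d, 67ef1dd, 7faf2c6, 9bc7b62, a393aa8, f9c9968}.
Reachable from 002fbf2: {002fbf2}.
Only in a393aa8's history (ahead): {1e13f67, 2c559db, 4b59d5d, 67ef1dd, 7faf2c6, 9bc7b62, a393aa8, f9c9968} — 8.
Only in 002fbf2's history (behind): {} — 0.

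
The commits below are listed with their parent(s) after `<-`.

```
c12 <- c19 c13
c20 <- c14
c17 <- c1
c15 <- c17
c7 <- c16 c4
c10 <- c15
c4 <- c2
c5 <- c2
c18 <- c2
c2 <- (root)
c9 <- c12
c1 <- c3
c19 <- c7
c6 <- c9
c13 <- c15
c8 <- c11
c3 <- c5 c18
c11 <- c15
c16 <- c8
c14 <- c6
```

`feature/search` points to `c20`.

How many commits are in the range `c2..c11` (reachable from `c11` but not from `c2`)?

Reachable from c11: {c1, c11, c15, c17, c18, c2, c3, c5}.
Reachable from c2: {c2}.
In c11's history but not c2's: {c1, c11, c15, c17, c18, c3, c5} — 7 commits.

7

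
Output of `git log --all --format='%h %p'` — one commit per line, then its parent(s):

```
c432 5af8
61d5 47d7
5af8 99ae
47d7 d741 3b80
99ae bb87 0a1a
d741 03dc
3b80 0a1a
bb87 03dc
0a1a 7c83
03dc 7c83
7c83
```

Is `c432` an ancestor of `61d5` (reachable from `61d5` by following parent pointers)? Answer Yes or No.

No

Ancestors of 61d5: {03dc, 0a1a, 3b80, 47d7, 61d5, 7c83, d741}.
c432 is not in that set, so it is not an ancestor of 61d5.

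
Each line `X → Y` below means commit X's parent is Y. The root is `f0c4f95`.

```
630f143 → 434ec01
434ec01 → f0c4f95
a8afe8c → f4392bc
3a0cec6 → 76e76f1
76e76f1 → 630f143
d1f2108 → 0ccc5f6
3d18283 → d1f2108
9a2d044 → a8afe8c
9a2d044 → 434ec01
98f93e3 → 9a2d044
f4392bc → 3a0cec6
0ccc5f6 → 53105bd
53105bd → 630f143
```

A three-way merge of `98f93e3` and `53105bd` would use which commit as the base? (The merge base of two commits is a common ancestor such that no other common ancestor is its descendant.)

Ancestors of 98f93e3: {3a0cec6, 434ec01, 630f143, 76e76f1, 98f93e3, 9a2d044, a8afe8c, f0c4f95, f4392bc}.
Ancestors of 53105bd: {434ec01, 53105bd, 630f143, f0c4f95}.
Common ancestors: {434ec01, 630f143, f0c4f95}.
Among these, 630f143 is not an ancestor of any other common ancestor — it is the merge base.

630f143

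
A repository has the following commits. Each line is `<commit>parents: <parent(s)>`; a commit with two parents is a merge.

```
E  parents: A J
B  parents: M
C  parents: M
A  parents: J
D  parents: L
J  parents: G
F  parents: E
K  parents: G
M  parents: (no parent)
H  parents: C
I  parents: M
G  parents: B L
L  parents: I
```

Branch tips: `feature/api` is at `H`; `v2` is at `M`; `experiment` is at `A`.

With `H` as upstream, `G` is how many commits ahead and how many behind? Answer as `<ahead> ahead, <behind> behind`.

4 ahead, 2 behind

Reachable from G: {B, G, I, L, M}.
Reachable from H: {C, H, M}.
Only in G's history (ahead): {B, G, I, L} — 4.
Only in H's history (behind): {C, H} — 2.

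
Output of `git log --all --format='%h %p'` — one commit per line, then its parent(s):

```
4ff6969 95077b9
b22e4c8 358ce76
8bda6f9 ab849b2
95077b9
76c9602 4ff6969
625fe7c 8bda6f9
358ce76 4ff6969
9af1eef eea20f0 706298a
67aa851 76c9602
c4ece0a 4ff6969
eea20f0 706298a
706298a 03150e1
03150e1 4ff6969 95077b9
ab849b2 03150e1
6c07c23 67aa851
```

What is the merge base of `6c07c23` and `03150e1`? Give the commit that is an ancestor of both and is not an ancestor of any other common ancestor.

4ff6969

Ancestors of 6c07c23: {4ff6969, 67aa851, 6c07c23, 76c9602, 95077b9}.
Ancestors of 03150e1: {03150e1, 4ff6969, 95077b9}.
Common ancestors: {4ff6969, 95077b9}.
Among these, 4ff6969 is not an ancestor of any other common ancestor — it is the merge base.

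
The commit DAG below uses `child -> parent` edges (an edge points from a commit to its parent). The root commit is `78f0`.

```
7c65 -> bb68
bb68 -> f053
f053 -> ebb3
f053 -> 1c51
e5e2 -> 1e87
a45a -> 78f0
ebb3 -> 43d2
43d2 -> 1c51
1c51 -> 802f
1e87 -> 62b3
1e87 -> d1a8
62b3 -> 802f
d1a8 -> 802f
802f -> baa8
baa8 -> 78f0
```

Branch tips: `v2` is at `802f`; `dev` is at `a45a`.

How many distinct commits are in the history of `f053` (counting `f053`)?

7

Walking parent pointers from f053: reachable set = {1c51, 43d2, 78f0, 802f, baa8, ebb3, f053}.
That is 7 commits.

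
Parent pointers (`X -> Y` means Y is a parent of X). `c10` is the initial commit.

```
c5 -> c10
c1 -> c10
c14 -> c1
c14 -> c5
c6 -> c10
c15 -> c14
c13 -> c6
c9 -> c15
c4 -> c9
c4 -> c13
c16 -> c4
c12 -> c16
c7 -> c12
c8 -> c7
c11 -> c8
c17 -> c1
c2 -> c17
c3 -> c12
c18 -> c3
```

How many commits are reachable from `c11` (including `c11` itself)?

Walking parent pointers from c11: reachable set = {c1, c10, c11, c12, c13, c14, c15, c16, c4, c5, c6, c7, c8, c9}.
That is 14 commits.

14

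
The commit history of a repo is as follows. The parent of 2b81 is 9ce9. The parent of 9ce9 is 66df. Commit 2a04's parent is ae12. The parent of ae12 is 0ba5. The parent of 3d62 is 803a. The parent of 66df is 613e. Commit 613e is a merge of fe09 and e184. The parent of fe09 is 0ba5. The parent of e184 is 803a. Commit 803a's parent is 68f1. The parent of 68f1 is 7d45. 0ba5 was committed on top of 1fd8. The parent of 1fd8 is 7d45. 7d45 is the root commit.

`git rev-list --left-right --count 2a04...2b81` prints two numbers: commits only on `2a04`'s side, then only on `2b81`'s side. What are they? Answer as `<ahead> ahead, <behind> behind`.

2 ahead, 8 behind

Reachable from 2a04: {0ba5, 1fd8, 2a04, 7d45, ae12}.
Reachable from 2b81: {0ba5, 1fd8, 2b81, 613e, 66df, 68f1, 7d45, 803a, 9ce9, e184, fe09}.
Only in 2a04's history (ahead): {2a04, ae12} — 2.
Only in 2b81's history (behind): {2b81, 613e, 66df, 68f1, 803a, 9ce9, e184, fe09} — 8.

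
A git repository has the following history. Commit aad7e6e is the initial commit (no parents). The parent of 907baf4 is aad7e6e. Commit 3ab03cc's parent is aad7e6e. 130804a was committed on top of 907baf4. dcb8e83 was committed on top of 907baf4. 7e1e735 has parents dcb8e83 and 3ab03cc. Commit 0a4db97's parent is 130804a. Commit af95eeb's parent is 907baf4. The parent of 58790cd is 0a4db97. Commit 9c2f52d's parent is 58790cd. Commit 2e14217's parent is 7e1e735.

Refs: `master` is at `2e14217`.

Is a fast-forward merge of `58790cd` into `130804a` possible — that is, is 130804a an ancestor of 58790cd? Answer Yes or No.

Yes

A fast-forward from 130804a to 58790cd is possible iff 130804a is an ancestor of 58790cd.
Ancestors of 58790cd: {0a4db97, 130804a, 58790cd, 907baf4, aad7e6e}.
130804a is among them, so fast-forward is possible.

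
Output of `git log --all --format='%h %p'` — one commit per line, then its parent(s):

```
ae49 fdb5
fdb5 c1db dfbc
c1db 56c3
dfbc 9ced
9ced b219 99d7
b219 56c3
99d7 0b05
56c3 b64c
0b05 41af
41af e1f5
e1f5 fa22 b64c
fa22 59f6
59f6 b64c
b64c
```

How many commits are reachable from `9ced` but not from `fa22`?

7

Reachable from 9ced: {0b05, 41af, 56c3, 59f6, 99d7, 9ced, b219, b64c, e1f5, fa22}.
Reachable from fa22: {59f6, b64c, fa22}.
In 9ced's history but not fa22's: {0b05, 41af, 56c3, 99d7, 9ced, b219, e1f5} — 7 commits.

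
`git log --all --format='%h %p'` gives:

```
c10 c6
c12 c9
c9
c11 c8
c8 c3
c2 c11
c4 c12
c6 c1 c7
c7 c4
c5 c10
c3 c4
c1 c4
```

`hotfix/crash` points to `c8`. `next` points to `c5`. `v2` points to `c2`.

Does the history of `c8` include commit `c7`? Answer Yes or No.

No

Ancestors of c8: {c12, c3, c4, c8, c9}.
c7 is not in that set, so it is not an ancestor of c8.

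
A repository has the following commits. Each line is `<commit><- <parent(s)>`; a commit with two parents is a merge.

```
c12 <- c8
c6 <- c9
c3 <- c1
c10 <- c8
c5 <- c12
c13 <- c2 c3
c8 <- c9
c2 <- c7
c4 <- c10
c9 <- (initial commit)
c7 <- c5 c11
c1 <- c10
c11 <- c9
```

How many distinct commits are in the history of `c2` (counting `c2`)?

Walking parent pointers from c2: reachable set = {c11, c12, c2, c5, c7, c8, c9}.
That is 7 commits.

7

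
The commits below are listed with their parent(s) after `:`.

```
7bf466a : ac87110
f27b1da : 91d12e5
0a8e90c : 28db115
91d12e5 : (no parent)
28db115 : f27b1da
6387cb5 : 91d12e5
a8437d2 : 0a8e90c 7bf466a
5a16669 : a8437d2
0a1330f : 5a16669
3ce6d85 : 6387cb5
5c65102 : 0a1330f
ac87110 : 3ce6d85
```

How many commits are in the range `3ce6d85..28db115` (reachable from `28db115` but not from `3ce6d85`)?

Reachable from 28db115: {28db115, 91d12e5, f27b1da}.
Reachable from 3ce6d85: {3ce6d85, 6387cb5, 91d12e5}.
In 28db115's history but not 3ce6d85's: {28db115, f27b1da} — 2 commits.

2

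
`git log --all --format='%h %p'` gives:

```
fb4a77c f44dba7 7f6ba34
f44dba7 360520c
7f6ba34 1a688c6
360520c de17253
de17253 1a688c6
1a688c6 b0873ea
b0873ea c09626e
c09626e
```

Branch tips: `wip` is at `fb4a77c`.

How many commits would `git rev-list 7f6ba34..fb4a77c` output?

4

Reachable from fb4a77c: {1a688c6, 360520c, 7f6ba34, b0873ea, c09626e, de17253, f44dba7, fb4a77c}.
Reachable from 7f6ba34: {1a688c6, 7f6ba34, b0873ea, c09626e}.
In fb4a77c's history but not 7f6ba34's: {360520c, de17253, f44dba7, fb4a77c} — 4 commits.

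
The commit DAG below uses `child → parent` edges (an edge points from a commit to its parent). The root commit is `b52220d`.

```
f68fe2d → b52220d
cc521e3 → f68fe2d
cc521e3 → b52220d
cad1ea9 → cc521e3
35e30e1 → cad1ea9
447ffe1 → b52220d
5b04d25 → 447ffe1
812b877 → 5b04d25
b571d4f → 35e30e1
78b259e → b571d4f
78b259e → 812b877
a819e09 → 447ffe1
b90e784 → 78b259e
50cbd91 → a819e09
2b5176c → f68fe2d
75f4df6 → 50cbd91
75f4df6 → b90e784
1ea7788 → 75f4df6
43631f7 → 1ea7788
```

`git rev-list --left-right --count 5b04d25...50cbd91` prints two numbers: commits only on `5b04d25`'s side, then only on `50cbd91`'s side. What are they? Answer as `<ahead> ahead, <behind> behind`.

Reachable from 5b04d25: {447ffe1, 5b04d25, b52220d}.
Reachable from 50cbd91: {447ffe1, 50cbd91, a819e09, b52220d}.
Only in 5b04d25's history (ahead): {5b04d25} — 1.
Only in 50cbd91's history (behind): {50cbd91, a819e09} — 2.

1 ahead, 2 behind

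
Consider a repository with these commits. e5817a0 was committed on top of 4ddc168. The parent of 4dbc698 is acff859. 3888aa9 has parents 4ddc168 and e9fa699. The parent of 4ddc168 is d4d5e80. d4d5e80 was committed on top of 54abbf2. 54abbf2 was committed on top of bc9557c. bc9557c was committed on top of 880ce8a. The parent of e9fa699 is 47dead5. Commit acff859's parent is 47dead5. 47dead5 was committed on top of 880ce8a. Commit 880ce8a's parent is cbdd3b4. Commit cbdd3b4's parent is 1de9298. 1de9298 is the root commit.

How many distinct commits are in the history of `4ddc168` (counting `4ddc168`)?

Walking parent pointers from 4ddc168: reachable set = {1de9298, 4ddc168, 54abbf2, 880ce8a, bc9557c, cbdd3b4, d4d5e80}.
That is 7 commits.

7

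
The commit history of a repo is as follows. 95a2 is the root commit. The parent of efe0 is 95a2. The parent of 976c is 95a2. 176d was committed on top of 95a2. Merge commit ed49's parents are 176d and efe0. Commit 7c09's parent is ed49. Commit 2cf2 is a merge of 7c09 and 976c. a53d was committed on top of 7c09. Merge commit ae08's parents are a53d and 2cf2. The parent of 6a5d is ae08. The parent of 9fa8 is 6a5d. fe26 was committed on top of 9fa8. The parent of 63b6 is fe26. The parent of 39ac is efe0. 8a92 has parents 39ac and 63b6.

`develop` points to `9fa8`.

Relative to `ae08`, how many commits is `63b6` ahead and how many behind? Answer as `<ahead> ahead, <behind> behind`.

Reachable from 63b6: {176d, 2cf2, 63b6, 6a5d, 7c09, 95a2, 976c, 9fa8, a53d, ae08, ed49, efe0, fe26}.
Reachable from ae08: {176d, 2cf2, 7c09, 95a2, 976c, a53d, ae08, ed49, efe0}.
Only in 63b6's history (ahead): {63b6, 6a5d, 9fa8, fe26} — 4.
Only in ae08's history (behind): {} — 0.

4 ahead, 0 behind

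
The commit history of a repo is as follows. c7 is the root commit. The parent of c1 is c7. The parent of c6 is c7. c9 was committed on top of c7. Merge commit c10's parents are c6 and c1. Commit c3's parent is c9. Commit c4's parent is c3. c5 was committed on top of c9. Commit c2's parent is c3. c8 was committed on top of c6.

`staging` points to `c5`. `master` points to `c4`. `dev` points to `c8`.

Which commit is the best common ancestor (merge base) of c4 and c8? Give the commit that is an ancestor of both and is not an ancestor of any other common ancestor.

Ancestors of c4: {c3, c4, c7, c9}.
Ancestors of c8: {c6, c7, c8}.
Common ancestors: {c7}.
The only common ancestor is c7, so it is the merge base.

c7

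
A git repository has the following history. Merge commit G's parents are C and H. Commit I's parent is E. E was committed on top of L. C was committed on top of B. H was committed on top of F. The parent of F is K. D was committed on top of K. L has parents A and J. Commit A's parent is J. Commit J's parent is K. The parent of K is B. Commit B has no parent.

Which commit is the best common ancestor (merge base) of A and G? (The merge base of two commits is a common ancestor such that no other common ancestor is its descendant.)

K

Ancestors of A: {A, B, J, K}.
Ancestors of G: {B, C, F, G, H, K}.
Common ancestors: {B, K}.
Among these, K is not an ancestor of any other common ancestor — it is the merge base.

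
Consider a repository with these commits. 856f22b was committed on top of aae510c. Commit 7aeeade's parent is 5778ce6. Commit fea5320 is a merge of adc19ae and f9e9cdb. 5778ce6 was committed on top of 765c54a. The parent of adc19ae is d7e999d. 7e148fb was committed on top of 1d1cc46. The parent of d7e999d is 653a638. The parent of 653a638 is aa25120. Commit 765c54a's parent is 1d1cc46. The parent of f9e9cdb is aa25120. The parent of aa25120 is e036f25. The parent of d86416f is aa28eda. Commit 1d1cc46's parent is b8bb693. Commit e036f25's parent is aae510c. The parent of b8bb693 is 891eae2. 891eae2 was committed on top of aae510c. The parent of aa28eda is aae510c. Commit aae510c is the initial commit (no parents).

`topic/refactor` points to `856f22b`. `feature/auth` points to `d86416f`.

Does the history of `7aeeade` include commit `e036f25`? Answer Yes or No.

Ancestors of 7aeeade: {1d1cc46, 5778ce6, 765c54a, 7aeeade, 891eae2, aae510c, b8bb693}.
e036f25 is not in that set, so it is not an ancestor of 7aeeade.

No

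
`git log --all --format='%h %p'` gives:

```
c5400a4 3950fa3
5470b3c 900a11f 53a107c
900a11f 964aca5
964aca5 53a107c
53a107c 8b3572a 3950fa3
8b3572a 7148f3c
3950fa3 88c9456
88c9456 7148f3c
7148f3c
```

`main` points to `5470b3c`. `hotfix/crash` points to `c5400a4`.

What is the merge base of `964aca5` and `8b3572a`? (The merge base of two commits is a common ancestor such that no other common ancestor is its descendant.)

Ancestors of 964aca5: {3950fa3, 53a107c, 7148f3c, 88c9456, 8b3572a, 964aca5}.
Ancestors of 8b3572a: {7148f3c, 8b3572a}.
Common ancestors: {7148f3c, 8b3572a}.
Among these, 8b3572a is not an ancestor of any other common ancestor — it is the merge base.

8b3572a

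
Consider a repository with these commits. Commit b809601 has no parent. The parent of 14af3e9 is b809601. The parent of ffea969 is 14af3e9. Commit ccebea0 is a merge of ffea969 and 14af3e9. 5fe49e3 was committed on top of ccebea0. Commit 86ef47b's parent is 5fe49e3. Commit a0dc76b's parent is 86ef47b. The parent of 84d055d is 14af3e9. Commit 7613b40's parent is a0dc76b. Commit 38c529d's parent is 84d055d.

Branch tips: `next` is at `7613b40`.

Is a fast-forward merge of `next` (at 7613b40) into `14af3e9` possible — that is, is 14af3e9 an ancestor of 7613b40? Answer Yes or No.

Yes

A fast-forward from 14af3e9 to 7613b40 is possible iff 14af3e9 is an ancestor of 7613b40.
Ancestors of 7613b40: {14af3e9, 5fe49e3, 7613b40, 86ef47b, a0dc76b, b809601, ccebea0, ffea969}.
14af3e9 is among them, so fast-forward is possible.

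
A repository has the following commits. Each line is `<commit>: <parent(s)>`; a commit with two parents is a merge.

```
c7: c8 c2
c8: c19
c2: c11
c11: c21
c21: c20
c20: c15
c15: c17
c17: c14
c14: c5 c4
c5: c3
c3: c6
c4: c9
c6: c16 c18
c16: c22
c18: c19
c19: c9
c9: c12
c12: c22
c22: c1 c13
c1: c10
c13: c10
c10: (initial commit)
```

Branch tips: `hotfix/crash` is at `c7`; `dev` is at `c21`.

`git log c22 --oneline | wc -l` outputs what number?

Walking parent pointers from c22: reachable set = {c1, c10, c13, c22}.
That is 4 commits.

4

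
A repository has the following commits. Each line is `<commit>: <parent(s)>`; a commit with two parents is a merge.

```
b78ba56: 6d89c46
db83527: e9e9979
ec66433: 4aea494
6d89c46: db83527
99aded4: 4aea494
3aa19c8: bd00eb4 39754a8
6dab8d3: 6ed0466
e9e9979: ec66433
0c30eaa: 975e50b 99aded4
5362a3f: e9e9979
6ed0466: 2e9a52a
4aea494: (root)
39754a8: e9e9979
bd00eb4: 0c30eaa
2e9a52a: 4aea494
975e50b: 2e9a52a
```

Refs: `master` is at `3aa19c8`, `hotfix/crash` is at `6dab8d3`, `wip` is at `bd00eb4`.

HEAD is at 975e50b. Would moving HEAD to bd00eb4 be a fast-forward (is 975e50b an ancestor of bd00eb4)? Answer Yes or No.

Yes

A fast-forward from 975e50b to bd00eb4 is possible iff 975e50b is an ancestor of bd00eb4.
Ancestors of bd00eb4: {0c30eaa, 2e9a52a, 4aea494, 975e50b, 99aded4, bd00eb4}.
975e50b is among them, so fast-forward is possible.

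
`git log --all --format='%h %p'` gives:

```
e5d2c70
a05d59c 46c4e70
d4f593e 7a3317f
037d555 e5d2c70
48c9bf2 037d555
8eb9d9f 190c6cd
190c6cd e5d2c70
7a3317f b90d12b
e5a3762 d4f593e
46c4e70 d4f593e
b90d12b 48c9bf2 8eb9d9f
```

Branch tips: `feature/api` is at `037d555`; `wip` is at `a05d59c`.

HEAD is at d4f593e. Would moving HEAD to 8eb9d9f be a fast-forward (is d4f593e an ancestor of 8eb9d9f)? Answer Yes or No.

A fast-forward from d4f593e to 8eb9d9f is possible iff d4f593e is an ancestor of 8eb9d9f.
Ancestors of 8eb9d9f: {190c6cd, 8eb9d9f, e5d2c70}.
d4f593e is not among them, so fast-forward is not possible.

No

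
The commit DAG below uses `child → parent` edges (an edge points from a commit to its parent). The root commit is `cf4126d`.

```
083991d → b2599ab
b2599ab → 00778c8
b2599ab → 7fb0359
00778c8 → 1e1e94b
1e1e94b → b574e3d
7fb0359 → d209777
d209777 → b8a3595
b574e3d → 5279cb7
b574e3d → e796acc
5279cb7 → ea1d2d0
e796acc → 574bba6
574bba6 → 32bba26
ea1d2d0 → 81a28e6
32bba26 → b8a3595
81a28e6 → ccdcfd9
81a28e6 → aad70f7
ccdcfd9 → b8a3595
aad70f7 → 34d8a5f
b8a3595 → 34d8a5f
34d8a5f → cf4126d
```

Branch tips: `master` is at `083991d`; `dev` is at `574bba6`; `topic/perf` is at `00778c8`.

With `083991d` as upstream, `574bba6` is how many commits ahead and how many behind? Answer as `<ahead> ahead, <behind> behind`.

Reachable from 574bba6: {32bba26, 34d8a5f, 574bba6, b8a3595, cf4126d}.
Reachable from 083991d: {00778c8, 083991d, 1e1e94b, 32bba26, 34d8a5f, 5279cb7, 574bba6, 7fb0359, 81a28e6, aad70f7, b2599ab, b574e3d, b8a3595, ccdcfd9, cf4126d, d209777, e796acc, ea1d2d0}.
Only in 574bba6's history (ahead): {} — 0.
Only in 083991d's history (behind): {00778c8, 083991d, 1e1e94b, 5279cb7, 7fb0359, 81a28e6, aad70f7, b2599ab, b574e3d, ccdcfd9, d209777, e796acc, ea1d2d0} — 13.

0 ahead, 13 behind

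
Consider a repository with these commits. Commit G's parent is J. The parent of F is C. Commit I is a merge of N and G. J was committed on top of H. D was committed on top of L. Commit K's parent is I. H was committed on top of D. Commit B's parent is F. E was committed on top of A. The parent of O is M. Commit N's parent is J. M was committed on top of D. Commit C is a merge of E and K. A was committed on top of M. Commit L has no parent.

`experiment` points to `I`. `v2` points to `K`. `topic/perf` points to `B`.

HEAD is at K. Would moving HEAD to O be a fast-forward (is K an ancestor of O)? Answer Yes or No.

No

A fast-forward from K to O is possible iff K is an ancestor of O.
Ancestors of O: {D, L, M, O}.
K is not among them, so fast-forward is not possible.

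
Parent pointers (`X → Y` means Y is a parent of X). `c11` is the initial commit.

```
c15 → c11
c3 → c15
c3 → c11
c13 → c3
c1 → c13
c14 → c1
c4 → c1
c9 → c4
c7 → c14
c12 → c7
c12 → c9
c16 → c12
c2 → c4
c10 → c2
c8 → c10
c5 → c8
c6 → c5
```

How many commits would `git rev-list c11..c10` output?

Reachable from c10: {c1, c10, c11, c13, c15, c2, c3, c4}.
Reachable from c11: {c11}.
In c10's history but not c11's: {c1, c10, c13, c15, c2, c3, c4} — 7 commits.

7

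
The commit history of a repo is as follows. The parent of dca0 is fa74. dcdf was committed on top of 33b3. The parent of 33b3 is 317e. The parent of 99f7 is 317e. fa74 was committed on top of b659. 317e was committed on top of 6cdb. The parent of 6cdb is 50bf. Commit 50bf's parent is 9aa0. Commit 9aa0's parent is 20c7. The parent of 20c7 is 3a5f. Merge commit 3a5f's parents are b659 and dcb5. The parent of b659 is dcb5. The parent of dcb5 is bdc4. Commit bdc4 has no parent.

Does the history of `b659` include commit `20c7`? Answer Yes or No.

Ancestors of b659: {b659, bdc4, dcb5}.
20c7 is not in that set, so it is not an ancestor of b659.

No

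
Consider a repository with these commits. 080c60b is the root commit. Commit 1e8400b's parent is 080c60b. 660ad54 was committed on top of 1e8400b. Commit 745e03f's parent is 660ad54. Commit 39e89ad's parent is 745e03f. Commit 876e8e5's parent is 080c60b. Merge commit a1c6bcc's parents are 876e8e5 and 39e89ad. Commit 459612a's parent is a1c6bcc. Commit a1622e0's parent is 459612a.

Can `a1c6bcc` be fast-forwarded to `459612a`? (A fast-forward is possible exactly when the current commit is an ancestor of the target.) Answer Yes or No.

Yes

A fast-forward from a1c6bcc to 459612a is possible iff a1c6bcc is an ancestor of 459612a.
Ancestors of 459612a: {080c60b, 1e8400b, 39e89ad, 459612a, 660ad54, 745e03f, 876e8e5, a1c6bcc}.
a1c6bcc is among them, so fast-forward is possible.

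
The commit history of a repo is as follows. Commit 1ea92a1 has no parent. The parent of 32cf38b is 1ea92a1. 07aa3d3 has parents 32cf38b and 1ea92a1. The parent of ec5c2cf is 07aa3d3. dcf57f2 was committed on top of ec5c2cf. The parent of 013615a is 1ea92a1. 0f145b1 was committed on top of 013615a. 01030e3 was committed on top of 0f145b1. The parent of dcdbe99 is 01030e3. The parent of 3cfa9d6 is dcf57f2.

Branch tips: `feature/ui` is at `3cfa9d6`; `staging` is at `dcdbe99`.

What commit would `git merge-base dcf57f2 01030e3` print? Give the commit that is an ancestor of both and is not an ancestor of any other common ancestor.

1ea92a1

Ancestors of dcf57f2: {07aa3d3, 1ea92a1, 32cf38b, dcf57f2, ec5c2cf}.
Ancestors of 01030e3: {01030e3, 013615a, 0f145b1, 1ea92a1}.
Common ancestors: {1ea92a1}.
The only common ancestor is 1ea92a1, so it is the merge base.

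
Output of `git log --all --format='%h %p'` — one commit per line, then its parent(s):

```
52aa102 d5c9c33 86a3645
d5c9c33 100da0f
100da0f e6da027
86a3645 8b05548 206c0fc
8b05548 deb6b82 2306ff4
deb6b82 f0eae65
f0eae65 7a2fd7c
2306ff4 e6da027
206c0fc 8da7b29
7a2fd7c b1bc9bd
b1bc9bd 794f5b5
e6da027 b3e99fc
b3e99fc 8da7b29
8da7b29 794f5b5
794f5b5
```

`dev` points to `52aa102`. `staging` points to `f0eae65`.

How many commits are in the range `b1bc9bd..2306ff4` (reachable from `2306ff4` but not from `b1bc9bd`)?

4

Reachable from 2306ff4: {2306ff4, 794f5b5, 8da7b29, b3e99fc, e6da027}.
Reachable from b1bc9bd: {794f5b5, b1bc9bd}.
In 2306ff4's history but not b1bc9bd's: {2306ff4, 8da7b29, b3e99fc, e6da027} — 4 commits.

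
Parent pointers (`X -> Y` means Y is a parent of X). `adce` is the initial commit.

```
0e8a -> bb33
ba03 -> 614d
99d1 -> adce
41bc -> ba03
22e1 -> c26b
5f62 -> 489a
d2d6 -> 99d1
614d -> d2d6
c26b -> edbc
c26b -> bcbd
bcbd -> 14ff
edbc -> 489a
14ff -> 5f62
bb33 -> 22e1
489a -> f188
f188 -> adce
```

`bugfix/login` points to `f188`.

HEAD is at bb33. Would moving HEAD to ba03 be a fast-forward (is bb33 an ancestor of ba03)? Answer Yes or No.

A fast-forward from bb33 to ba03 is possible iff bb33 is an ancestor of ba03.
Ancestors of ba03: {614d, 99d1, adce, ba03, d2d6}.
bb33 is not among them, so fast-forward is not possible.

No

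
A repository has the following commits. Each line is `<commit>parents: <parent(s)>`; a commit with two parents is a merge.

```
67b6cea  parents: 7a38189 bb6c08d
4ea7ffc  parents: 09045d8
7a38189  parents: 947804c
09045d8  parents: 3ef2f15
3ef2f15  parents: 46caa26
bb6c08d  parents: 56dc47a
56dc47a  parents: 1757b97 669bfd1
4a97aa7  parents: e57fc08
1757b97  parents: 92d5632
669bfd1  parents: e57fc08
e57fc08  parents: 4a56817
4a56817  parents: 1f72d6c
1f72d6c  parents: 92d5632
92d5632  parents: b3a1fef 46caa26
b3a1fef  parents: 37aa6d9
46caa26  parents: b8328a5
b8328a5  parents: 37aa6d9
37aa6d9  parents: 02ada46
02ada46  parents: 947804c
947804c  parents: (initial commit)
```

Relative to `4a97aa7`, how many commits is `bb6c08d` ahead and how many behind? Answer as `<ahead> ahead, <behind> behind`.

Reachable from bb6c08d: {02ada46, 1757b97, 1f72d6c, 37aa6d9, 46caa26, 4a56817, 56dc47a, 669bfd1, 92d5632, 947804c, b3a1fef, b8328a5, bb6c08d, e57fc08}.
Reachable from 4a97aa7: {02ada46, 1f72d6c, 37aa6d9, 46caa26, 4a56817, 4a97aa7, 92d5632, 947804c, b3a1fef, b8328a5, e57fc08}.
Only in bb6c08d's history (ahead): {1757b97, 56dc47a, 669bfd1, bb6c08d} — 4.
Only in 4a97aa7's history (behind): {4a97aa7} — 1.

4 ahead, 1 behind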